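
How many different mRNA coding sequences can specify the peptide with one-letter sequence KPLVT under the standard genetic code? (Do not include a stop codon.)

768

Lys: 2 codons.
Pro: 4 codons.
Leu: 6 codons.
Val: 4 codons.
Thr: 4 codons.
2 × 4 × 6 × 4 × 4 = 768.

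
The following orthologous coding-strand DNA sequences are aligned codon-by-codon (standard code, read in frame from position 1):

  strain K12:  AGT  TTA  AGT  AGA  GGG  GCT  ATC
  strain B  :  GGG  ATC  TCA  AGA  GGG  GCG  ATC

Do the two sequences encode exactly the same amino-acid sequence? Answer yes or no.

no

Codon 1: AGT Ser / GGG Gly — nonsynonymous.
Codon 2: TTA Leu / ATC Ile — nonsynonymous.
Codon 3: AGT Ser / TCA Ser — synonymous.
Codon 4: AGA Arg / AGA Arg — identical.
Codon 5: GGG Gly / GGG Gly — identical.
Codon 6: GCT Ala / GCG Ala — synonymous.
Codon 7: ATC Ile / ATC Ile — identical.
Nonsynonymous differences: 2 → different protein.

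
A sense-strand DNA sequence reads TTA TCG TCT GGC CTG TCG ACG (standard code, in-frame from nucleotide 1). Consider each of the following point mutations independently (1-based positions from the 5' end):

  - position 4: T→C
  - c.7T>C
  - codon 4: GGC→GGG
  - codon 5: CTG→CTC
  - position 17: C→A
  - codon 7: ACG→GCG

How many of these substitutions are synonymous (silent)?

Codon 2: TCG (Ser) → CCG (Pro) — missense.
Codon 3: TCT (Ser) → CCT (Pro) — missense.
Codon 4: GGC (Gly) → GGG (Gly) — synonymous.
Codon 5: CTG (Leu) → CTC (Leu) — synonymous.
Codon 6: TCG (Ser) → TAG (Stop) — nonsense.
Codon 7: ACG (Thr) → GCG (Ala) — missense.
Synonymous: 2 of 6.

2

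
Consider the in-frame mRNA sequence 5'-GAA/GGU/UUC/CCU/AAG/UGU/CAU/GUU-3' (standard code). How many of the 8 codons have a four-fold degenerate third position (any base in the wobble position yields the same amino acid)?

Codon 1 GAA (Glu): third position 2-fold.
Codon 2 GGU (Gly): third position 4-fold.
Codon 3 UUC (Phe): third position 2-fold.
Codon 4 CCU (Pro): third position 4-fold.
Codon 5 AAG (Lys): third position 2-fold.
Codon 6 UGU (Cys): third position 2-fold.
Codon 7 CAU (His): third position 2-fold.
Codon 8 GUU (Val): third position 4-fold.
Four-fold degenerate third positions: 3.

3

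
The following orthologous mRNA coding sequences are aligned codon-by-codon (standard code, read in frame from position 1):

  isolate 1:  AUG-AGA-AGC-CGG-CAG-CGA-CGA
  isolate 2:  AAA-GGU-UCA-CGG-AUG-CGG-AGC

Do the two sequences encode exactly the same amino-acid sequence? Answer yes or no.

no

Codon 1: AUG Met / AAA Lys — nonsynonymous.
Codon 2: AGA Arg / GGU Gly — nonsynonymous.
Codon 3: AGC Ser / UCA Ser — synonymous.
Codon 4: CGG Arg / CGG Arg — identical.
Codon 5: CAG Gln / AUG Met — nonsynonymous.
Codon 6: CGA Arg / CGG Arg — synonymous.
Codon 7: CGA Arg / AGC Ser — nonsynonymous.
Nonsynonymous differences: 4 → different protein.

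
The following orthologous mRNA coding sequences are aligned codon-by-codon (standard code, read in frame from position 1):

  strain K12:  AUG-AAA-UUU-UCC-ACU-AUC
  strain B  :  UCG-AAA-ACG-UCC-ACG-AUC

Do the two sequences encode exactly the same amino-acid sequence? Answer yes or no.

no

Codon 1: AUG Met / UCG Ser — nonsynonymous.
Codon 2: AAA Lys / AAA Lys — identical.
Codon 3: UUU Phe / ACG Thr — nonsynonymous.
Codon 4: UCC Ser / UCC Ser — identical.
Codon 5: ACU Thr / ACG Thr — synonymous.
Codon 6: AUC Ile / AUC Ile — identical.
Nonsynonymous differences: 2 → different protein.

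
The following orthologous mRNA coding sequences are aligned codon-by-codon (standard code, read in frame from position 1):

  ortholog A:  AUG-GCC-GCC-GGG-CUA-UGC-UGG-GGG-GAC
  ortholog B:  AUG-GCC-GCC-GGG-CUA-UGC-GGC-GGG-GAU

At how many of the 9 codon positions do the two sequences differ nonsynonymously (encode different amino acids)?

Codon 1: AUG Met / AUG Met — identical.
Codon 2: GCC Ala / GCC Ala — identical.
Codon 3: GCC Ala / GCC Ala — identical.
Codon 4: GGG Gly / GGG Gly — identical.
Codon 5: CUA Leu / CUA Leu — identical.
Codon 6: UGC Cys / UGC Cys — identical.
Codon 7: UGG Trp / GGC Gly — nonsynonymous.
Codon 8: GGG Gly / GGG Gly — identical.
Codon 9: GAC Asp / GAU Asp — synonymous.
Nonsynonymous differences: 1.

1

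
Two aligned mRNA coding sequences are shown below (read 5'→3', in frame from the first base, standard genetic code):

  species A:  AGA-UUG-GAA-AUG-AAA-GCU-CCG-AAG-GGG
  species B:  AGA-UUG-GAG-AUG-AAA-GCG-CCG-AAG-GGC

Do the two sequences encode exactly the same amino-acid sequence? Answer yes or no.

Codon 1: AGA Arg / AGA Arg — identical.
Codon 2: UUG Leu / UUG Leu — identical.
Codon 3: GAA Glu / GAG Glu — synonymous.
Codon 4: AUG Met / AUG Met — identical.
Codon 5: AAA Lys / AAA Lys — identical.
Codon 6: GCU Ala / GCG Ala — synonymous.
Codon 7: CCG Pro / CCG Pro — identical.
Codon 8: AAG Lys / AAG Lys — identical.
Codon 9: GGG Gly / GGC Gly — synonymous.
Nonsynonymous differences: 0 → same protein.

yes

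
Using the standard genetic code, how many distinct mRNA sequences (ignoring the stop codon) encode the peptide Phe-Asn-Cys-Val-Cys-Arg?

Phe: 2 codons.
Asn: 2 codons.
Cys: 2 codons.
Val: 4 codons.
Cys: 2 codons.
Arg: 6 codons.
2 × 2 × 2 × 4 × 2 × 6 = 384.

384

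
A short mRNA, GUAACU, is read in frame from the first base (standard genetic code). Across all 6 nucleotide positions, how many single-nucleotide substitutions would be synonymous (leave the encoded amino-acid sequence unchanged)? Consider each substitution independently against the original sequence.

Codon 1 (GUA, Val): 3 synonymous substitutions.
Codon 2 (ACU, Thr): 3 synonymous substitutions.
Total: 3 + 3 = 6.

6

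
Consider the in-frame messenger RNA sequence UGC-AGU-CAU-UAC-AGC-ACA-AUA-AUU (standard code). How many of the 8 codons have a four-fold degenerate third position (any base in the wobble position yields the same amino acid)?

Codon 1 UGC (Cys): third position 2-fold.
Codon 2 AGU (Ser): third position 2-fold.
Codon 3 CAU (His): third position 2-fold.
Codon 4 UAC (Tyr): third position 2-fold.
Codon 5 AGC (Ser): third position 2-fold.
Codon 6 ACA (Thr): third position 4-fold.
Codon 7 AUA (Ile): third position 3-fold.
Codon 8 AUU (Ile): third position 3-fold.
Four-fold degenerate third positions: 1.

1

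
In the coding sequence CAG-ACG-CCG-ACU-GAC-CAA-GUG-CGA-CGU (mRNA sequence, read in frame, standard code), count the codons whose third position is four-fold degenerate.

Codon 1 CAG (Gln): third position 2-fold.
Codon 2 ACG (Thr): third position 4-fold.
Codon 3 CCG (Pro): third position 4-fold.
Codon 4 ACU (Thr): third position 4-fold.
Codon 5 GAC (Asp): third position 2-fold.
Codon 6 CAA (Gln): third position 2-fold.
Codon 7 GUG (Val): third position 4-fold.
Codon 8 CGA (Arg): third position 4-fold.
Codon 9 CGU (Arg): third position 4-fold.
Four-fold degenerate third positions: 6.

6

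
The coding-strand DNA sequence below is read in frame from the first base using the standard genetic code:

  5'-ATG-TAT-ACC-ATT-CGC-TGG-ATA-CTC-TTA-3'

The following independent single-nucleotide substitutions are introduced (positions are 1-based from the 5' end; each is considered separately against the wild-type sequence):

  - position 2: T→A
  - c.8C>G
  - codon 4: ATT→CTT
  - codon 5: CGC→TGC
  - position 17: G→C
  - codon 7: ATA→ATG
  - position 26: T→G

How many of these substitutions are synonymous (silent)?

0

Codon 1: ATG (Met) → AAG (Lys) — missense.
Codon 3: ACC (Thr) → AGC (Ser) — missense.
Codon 4: ATT (Ile) → CTT (Leu) — missense.
Codon 5: CGC (Arg) → TGC (Cys) — missense.
Codon 6: TGG (Trp) → TCG (Ser) — missense.
Codon 7: ATA (Ile) → ATG (Met) — missense.
Codon 9: TTA (Leu) → TGA (Stop) — nonsense.
Synonymous: 0 of 7.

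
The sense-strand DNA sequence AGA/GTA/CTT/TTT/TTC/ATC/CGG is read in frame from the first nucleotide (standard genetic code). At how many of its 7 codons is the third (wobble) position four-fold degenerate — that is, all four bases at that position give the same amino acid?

3

Codon 1 AGA (Arg): third position 2-fold.
Codon 2 GTA (Val): third position 4-fold.
Codon 3 CTT (Leu): third position 4-fold.
Codon 4 TTT (Phe): third position 2-fold.
Codon 5 TTC (Phe): third position 2-fold.
Codon 6 ATC (Ile): third position 3-fold.
Codon 7 CGG (Arg): third position 4-fold.
Four-fold degenerate third positions: 3.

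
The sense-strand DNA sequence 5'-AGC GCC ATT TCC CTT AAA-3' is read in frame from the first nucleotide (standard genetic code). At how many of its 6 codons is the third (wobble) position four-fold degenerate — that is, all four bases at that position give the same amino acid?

Codon 1 AGC (Ser): third position 2-fold.
Codon 2 GCC (Ala): third position 4-fold.
Codon 3 ATT (Ile): third position 3-fold.
Codon 4 TCC (Ser): third position 4-fold.
Codon 5 CTT (Leu): third position 4-fold.
Codon 6 AAA (Lys): third position 2-fold.
Four-fold degenerate third positions: 3.

3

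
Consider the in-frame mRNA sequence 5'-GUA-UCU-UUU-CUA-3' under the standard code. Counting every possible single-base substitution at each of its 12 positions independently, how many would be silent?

11

Codon 1 (GUA, Val): 3 synonymous substitutions.
Codon 2 (UCU, Ser): 3 synonymous substitutions.
Codon 3 (UUU, Phe): 1 synonymous substitution.
Codon 4 (CUA, Leu): 4 synonymous substitutions.
Total: 3 + 3 + 1 + 4 = 11.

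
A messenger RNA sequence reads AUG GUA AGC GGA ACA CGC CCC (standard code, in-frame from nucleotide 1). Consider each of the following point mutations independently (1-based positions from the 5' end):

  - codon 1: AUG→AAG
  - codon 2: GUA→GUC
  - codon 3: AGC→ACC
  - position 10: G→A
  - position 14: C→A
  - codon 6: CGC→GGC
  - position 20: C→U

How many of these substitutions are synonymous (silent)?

Codon 1: AUG (Met) → AAG (Lys) — missense.
Codon 2: GUA (Val) → GUC (Val) — synonymous.
Codon 3: AGC (Ser) → ACC (Thr) — missense.
Codon 4: GGA (Gly) → AGA (Arg) — missense.
Codon 5: ACA (Thr) → AAA (Lys) — missense.
Codon 6: CGC (Arg) → GGC (Gly) — missense.
Codon 7: CCC (Pro) → CUC (Leu) — missense.
Synonymous: 1 of 7.

1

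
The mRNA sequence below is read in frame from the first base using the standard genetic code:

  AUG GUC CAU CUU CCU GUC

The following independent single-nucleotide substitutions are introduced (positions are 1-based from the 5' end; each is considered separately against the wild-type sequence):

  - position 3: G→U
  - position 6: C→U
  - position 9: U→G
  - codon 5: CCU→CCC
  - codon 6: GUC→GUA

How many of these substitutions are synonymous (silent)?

3

Codon 1: AUG (Met) → AUU (Ile) — missense.
Codon 2: GUC (Val) → GUU (Val) — synonymous.
Codon 3: CAU (His) → CAG (Gln) — missense.
Codon 5: CCU (Pro) → CCC (Pro) — synonymous.
Codon 6: GUC (Val) → GUA (Val) — synonymous.
Synonymous: 3 of 5.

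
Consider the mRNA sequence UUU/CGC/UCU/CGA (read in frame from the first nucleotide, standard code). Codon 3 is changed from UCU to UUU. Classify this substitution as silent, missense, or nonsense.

Position 8 falls in codon 3: UCU → Ser.
After the substitution the codon is UUU → Phe.
Ser ≠ Phe, so this is a missense mutation.

missense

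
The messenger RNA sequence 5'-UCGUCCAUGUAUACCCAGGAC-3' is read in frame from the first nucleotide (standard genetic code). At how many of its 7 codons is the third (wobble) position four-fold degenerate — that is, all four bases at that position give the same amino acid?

Codon 1 UCG (Ser): third position 4-fold.
Codon 2 UCC (Ser): third position 4-fold.
Codon 3 AUG (Met): third position 1-fold.
Codon 4 UAU (Tyr): third position 2-fold.
Codon 5 ACC (Thr): third position 4-fold.
Codon 6 CAG (Gln): third position 2-fold.
Codon 7 GAC (Asp): third position 2-fold.
Four-fold degenerate third positions: 3.

3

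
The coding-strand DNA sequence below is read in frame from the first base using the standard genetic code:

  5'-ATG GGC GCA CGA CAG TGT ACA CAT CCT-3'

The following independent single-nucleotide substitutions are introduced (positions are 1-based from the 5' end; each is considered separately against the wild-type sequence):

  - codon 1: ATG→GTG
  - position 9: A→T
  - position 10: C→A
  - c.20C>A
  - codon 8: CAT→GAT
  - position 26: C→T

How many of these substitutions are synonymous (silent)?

Codon 1: ATG (Met) → GTG (Val) — missense.
Codon 3: GCA (Ala) → GCT (Ala) — synonymous.
Codon 4: CGA (Arg) → AGA (Arg) — synonymous.
Codon 7: ACA (Thr) → AAA (Lys) — missense.
Codon 8: CAT (His) → GAT (Asp) — missense.
Codon 9: CCT (Pro) → CTT (Leu) — missense.
Synonymous: 2 of 6.

2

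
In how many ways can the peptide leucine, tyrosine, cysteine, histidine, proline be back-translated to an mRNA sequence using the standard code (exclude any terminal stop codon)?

Leu: 6 codons.
Tyr: 2 codons.
Cys: 2 codons.
His: 2 codons.
Pro: 4 codons.
6 × 2 × 2 × 2 × 4 = 192.

192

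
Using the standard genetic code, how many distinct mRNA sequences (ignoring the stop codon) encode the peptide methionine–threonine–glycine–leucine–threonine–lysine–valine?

Met: 1 codon.
Thr: 4 codons.
Gly: 4 codons.
Leu: 6 codons.
Thr: 4 codons.
Lys: 2 codons.
Val: 4 codons.
1 × 4 × 4 × 6 × 4 × 2 × 4 = 3072.

3072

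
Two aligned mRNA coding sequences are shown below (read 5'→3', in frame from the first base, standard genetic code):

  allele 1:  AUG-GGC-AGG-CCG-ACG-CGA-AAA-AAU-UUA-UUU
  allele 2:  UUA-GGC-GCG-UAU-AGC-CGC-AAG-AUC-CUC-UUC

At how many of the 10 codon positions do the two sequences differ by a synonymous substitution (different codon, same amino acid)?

Codon 1: AUG Met / UUA Leu — nonsynonymous.
Codon 2: GGC Gly / GGC Gly — identical.
Codon 3: AGG Arg / GCG Ala — nonsynonymous.
Codon 4: CCG Pro / UAU Tyr — nonsynonymous.
Codon 5: ACG Thr / AGC Ser — nonsynonymous.
Codon 6: CGA Arg / CGC Arg — synonymous.
Codon 7: AAA Lys / AAG Lys — synonymous.
Codon 8: AAU Asn / AUC Ile — nonsynonymous.
Codon 9: UUA Leu / CUC Leu — synonymous.
Codon 10: UUU Phe / UUC Phe — synonymous.
Synonymous differences: 4.

4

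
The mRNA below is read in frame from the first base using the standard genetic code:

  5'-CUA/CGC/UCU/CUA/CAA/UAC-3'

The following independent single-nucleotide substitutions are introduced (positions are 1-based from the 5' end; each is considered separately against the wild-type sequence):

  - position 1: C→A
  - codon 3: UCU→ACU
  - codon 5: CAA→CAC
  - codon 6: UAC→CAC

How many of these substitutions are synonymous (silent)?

Codon 1: CUA (Leu) → AUA (Ile) — missense.
Codon 3: UCU (Ser) → ACU (Thr) — missense.
Codon 5: CAA (Gln) → CAC (His) — missense.
Codon 6: UAC (Tyr) → CAC (His) — missense.
Synonymous: 0 of 4.

0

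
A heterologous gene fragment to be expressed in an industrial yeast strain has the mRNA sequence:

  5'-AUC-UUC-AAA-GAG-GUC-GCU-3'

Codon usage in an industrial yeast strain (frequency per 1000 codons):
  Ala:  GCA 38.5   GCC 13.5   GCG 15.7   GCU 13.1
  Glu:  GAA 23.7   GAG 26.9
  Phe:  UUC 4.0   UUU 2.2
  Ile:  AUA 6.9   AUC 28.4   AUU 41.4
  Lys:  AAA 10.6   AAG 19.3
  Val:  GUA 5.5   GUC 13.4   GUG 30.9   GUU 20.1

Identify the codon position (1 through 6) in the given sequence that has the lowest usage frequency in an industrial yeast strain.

Codon 1 AUC (Ile): 28.4 per 1000.
Codon 2 UUC (Phe): 4.0 per 1000.
Codon 3 AAA (Lys): 10.6 per 1000.
Codon 4 GAG (Glu): 26.9 per 1000.
Codon 5 GUC (Val): 13.4 per 1000.
Codon 6 GCU (Ala): 13.1 per 1000.
Lowest frequency is 4.0 at codon 2.

2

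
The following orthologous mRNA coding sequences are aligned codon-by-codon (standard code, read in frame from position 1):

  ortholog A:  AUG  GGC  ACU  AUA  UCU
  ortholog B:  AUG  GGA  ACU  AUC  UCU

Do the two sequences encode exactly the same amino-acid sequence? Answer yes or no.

yes

Codon 1: AUG Met / AUG Met — identical.
Codon 2: GGC Gly / GGA Gly — synonymous.
Codon 3: ACU Thr / ACU Thr — identical.
Codon 4: AUA Ile / AUC Ile — synonymous.
Codon 5: UCU Ser / UCU Ser — identical.
Nonsynonymous differences: 0 → same protein.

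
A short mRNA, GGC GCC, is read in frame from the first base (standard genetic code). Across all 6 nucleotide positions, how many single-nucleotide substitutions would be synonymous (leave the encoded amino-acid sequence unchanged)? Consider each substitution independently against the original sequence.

Codon 1 (GGC, Gly): 3 synonymous substitutions.
Codon 2 (GCC, Ala): 3 synonymous substitutions.
Total: 3 + 3 = 6.

6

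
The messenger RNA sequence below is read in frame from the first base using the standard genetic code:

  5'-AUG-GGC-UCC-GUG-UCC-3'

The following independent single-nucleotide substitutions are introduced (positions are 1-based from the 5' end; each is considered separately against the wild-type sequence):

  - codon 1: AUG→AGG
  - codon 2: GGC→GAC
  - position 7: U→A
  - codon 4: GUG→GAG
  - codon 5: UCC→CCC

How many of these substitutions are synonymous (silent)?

0

Codon 1: AUG (Met) → AGG (Arg) — missense.
Codon 2: GGC (Gly) → GAC (Asp) — missense.
Codon 3: UCC (Ser) → ACC (Thr) — missense.
Codon 4: GUG (Val) → GAG (Glu) — missense.
Codon 5: UCC (Ser) → CCC (Pro) — missense.
Synonymous: 0 of 5.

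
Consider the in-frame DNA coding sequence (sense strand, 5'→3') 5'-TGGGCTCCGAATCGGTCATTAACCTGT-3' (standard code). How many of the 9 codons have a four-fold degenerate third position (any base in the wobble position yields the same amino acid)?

5

Codon 1 TGG (Trp): third position 1-fold.
Codon 2 GCT (Ala): third position 4-fold.
Codon 3 CCG (Pro): third position 4-fold.
Codon 4 AAT (Asn): third position 2-fold.
Codon 5 CGG (Arg): third position 4-fold.
Codon 6 TCA (Ser): third position 4-fold.
Codon 7 TTA (Leu): third position 2-fold.
Codon 8 ACC (Thr): third position 4-fold.
Codon 9 TGT (Cys): third position 2-fold.
Four-fold degenerate third positions: 5.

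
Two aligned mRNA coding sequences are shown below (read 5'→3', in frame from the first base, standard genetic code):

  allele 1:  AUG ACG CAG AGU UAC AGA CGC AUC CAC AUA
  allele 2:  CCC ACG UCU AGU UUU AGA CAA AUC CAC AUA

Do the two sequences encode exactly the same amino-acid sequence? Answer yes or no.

no

Codon 1: AUG Met / CCC Pro — nonsynonymous.
Codon 2: ACG Thr / ACG Thr — identical.
Codon 3: CAG Gln / UCU Ser — nonsynonymous.
Codon 4: AGU Ser / AGU Ser — identical.
Codon 5: UAC Tyr / UUU Phe — nonsynonymous.
Codon 6: AGA Arg / AGA Arg — identical.
Codon 7: CGC Arg / CAA Gln — nonsynonymous.
Codon 8: AUC Ile / AUC Ile — identical.
Codon 9: CAC His / CAC His — identical.
Codon 10: AUA Ile / AUA Ile — identical.
Nonsynonymous differences: 4 → different protein.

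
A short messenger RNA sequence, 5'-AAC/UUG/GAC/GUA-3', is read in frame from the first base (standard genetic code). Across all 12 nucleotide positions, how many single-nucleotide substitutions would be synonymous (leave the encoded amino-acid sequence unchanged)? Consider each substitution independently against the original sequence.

7

Codon 1 (AAC, Asn): 1 synonymous substitution.
Codon 2 (UUG, Leu): 2 synonymous substitutions.
Codon 3 (GAC, Asp): 1 synonymous substitution.
Codon 4 (GUA, Val): 3 synonymous substitutions.
Total: 1 + 2 + 1 + 3 = 7.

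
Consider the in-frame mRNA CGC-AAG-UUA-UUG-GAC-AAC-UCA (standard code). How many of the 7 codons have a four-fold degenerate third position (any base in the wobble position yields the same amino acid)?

2

Codon 1 CGC (Arg): third position 4-fold.
Codon 2 AAG (Lys): third position 2-fold.
Codon 3 UUA (Leu): third position 2-fold.
Codon 4 UUG (Leu): third position 2-fold.
Codon 5 GAC (Asp): third position 2-fold.
Codon 6 AAC (Asn): third position 2-fold.
Codon 7 UCA (Ser): third position 4-fold.
Four-fold degenerate third positions: 2.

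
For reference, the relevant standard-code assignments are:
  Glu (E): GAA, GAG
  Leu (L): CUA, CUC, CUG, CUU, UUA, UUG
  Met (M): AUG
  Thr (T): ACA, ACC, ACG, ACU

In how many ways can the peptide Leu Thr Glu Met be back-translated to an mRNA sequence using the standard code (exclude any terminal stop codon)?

Leu: 6 codons.
Thr: 4 codons.
Glu: 2 codons.
Met: 1 codon.
6 × 4 × 2 × 1 = 48.

48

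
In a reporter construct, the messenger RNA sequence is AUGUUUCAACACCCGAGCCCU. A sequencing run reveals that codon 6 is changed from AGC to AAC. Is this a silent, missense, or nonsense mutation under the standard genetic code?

Position 17 falls in codon 6: AGC → Ser.
After the substitution the codon is AAC → Asn.
Ser ≠ Asn, so this is a missense mutation.

missense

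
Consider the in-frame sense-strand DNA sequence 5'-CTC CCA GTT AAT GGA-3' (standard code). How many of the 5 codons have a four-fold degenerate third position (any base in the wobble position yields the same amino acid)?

4

Codon 1 CTC (Leu): third position 4-fold.
Codon 2 CCA (Pro): third position 4-fold.
Codon 3 GTT (Val): third position 4-fold.
Codon 4 AAT (Asn): third position 2-fold.
Codon 5 GGA (Gly): third position 4-fold.
Four-fold degenerate third positions: 4.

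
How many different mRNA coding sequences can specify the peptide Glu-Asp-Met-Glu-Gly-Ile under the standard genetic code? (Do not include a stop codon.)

Glu: 2 codons.
Asp: 2 codons.
Met: 1 codon.
Glu: 2 codons.
Gly: 4 codons.
Ile: 3 codons.
2 × 2 × 1 × 2 × 4 × 3 = 96.

96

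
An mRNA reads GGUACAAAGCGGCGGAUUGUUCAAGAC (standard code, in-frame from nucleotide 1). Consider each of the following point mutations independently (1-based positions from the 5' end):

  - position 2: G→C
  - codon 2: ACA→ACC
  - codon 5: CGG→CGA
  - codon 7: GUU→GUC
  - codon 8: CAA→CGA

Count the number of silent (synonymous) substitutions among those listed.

Codon 1: GGU (Gly) → GCU (Ala) — missense.
Codon 2: ACA (Thr) → ACC (Thr) — synonymous.
Codon 5: CGG (Arg) → CGA (Arg) — synonymous.
Codon 7: GUU (Val) → GUC (Val) — synonymous.
Codon 8: CAA (Gln) → CGA (Arg) — missense.
Synonymous: 3 of 5.

3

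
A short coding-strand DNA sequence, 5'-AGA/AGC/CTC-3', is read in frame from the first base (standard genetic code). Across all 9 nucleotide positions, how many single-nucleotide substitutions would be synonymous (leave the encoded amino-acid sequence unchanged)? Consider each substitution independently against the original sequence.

6

Codon 1 (AGA, Arg): 2 synonymous substitutions.
Codon 2 (AGC, Ser): 1 synonymous substitution.
Codon 3 (CTC, Leu): 3 synonymous substitutions.
Total: 2 + 1 + 3 = 6.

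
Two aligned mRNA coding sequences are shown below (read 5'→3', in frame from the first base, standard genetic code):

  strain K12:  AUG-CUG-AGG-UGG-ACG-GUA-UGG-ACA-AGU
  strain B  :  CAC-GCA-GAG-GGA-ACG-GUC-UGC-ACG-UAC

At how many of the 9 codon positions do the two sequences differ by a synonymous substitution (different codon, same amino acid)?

Codon 1: AUG Met / CAC His — nonsynonymous.
Codon 2: CUG Leu / GCA Ala — nonsynonymous.
Codon 3: AGG Arg / GAG Glu — nonsynonymous.
Codon 4: UGG Trp / GGA Gly — nonsynonymous.
Codon 5: ACG Thr / ACG Thr — identical.
Codon 6: GUA Val / GUC Val — synonymous.
Codon 7: UGG Trp / UGC Cys — nonsynonymous.
Codon 8: ACA Thr / ACG Thr — synonymous.
Codon 9: AGU Ser / UAC Tyr — nonsynonymous.
Synonymous differences: 2.

2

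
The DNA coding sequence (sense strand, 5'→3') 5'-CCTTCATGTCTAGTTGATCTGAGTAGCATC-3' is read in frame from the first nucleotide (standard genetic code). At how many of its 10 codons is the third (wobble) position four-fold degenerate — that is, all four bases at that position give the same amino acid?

Codon 1 CCT (Pro): third position 4-fold.
Codon 2 TCA (Ser): third position 4-fold.
Codon 3 TGT (Cys): third position 2-fold.
Codon 4 CTA (Leu): third position 4-fold.
Codon 5 GTT (Val): third position 4-fold.
Codon 6 GAT (Asp): third position 2-fold.
Codon 7 CTG (Leu): third position 4-fold.
Codon 8 AGT (Ser): third position 2-fold.
Codon 9 AGC (Ser): third position 2-fold.
Codon 10 ATC (Ile): third position 3-fold.
Four-fold degenerate third positions: 5.

5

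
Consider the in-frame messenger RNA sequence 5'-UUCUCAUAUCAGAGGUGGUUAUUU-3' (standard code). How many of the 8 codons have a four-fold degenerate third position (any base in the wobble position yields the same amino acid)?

Codon 1 UUC (Phe): third position 2-fold.
Codon 2 UCA (Ser): third position 4-fold.
Codon 3 UAU (Tyr): third position 2-fold.
Codon 4 CAG (Gln): third position 2-fold.
Codon 5 AGG (Arg): third position 2-fold.
Codon 6 UGG (Trp): third position 1-fold.
Codon 7 UUA (Leu): third position 2-fold.
Codon 8 UUU (Phe): third position 2-fold.
Four-fold degenerate third positions: 1.

1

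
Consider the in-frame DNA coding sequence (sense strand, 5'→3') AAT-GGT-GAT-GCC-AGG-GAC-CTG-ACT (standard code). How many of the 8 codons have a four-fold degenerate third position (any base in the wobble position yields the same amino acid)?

4

Codon 1 AAT (Asn): third position 2-fold.
Codon 2 GGT (Gly): third position 4-fold.
Codon 3 GAT (Asp): third position 2-fold.
Codon 4 GCC (Ala): third position 4-fold.
Codon 5 AGG (Arg): third position 2-fold.
Codon 6 GAC (Asp): third position 2-fold.
Codon 7 CTG (Leu): third position 4-fold.
Codon 8 ACT (Thr): third position 4-fold.
Four-fold degenerate third positions: 4.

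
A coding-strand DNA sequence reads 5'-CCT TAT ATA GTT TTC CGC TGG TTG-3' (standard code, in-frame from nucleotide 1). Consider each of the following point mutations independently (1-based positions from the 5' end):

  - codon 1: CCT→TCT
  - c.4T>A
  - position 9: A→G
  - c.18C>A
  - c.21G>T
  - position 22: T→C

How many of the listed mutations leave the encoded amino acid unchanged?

2

Codon 1: CCT (Pro) → TCT (Ser) — missense.
Codon 2: TAT (Tyr) → AAT (Asn) — missense.
Codon 3: ATA (Ile) → ATG (Met) — missense.
Codon 6: CGC (Arg) → CGA (Arg) — synonymous.
Codon 7: TGG (Trp) → TGT (Cys) — missense.
Codon 8: TTG (Leu) → CTG (Leu) — synonymous.
Synonymous: 2 of 6.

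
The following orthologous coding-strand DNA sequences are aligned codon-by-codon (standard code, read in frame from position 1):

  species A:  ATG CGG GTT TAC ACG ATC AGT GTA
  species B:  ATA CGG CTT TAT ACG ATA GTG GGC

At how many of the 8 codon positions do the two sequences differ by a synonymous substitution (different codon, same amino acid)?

Codon 1: ATG Met / ATA Ile — nonsynonymous.
Codon 2: CGG Arg / CGG Arg — identical.
Codon 3: GTT Val / CTT Leu — nonsynonymous.
Codon 4: TAC Tyr / TAT Tyr — synonymous.
Codon 5: ACG Thr / ACG Thr — identical.
Codon 6: ATC Ile / ATA Ile — synonymous.
Codon 7: AGT Ser / GTG Val — nonsynonymous.
Codon 8: GTA Val / GGC Gly — nonsynonymous.
Synonymous differences: 2.

2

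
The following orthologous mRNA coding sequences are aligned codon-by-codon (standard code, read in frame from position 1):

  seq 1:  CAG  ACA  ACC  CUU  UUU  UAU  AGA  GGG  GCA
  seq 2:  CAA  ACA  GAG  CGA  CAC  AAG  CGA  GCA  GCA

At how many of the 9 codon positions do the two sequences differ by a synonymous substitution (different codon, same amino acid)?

2

Codon 1: CAG Gln / CAA Gln — synonymous.
Codon 2: ACA Thr / ACA Thr — identical.
Codon 3: ACC Thr / GAG Glu — nonsynonymous.
Codon 4: CUU Leu / CGA Arg — nonsynonymous.
Codon 5: UUU Phe / CAC His — nonsynonymous.
Codon 6: UAU Tyr / AAG Lys — nonsynonymous.
Codon 7: AGA Arg / CGA Arg — synonymous.
Codon 8: GGG Gly / GCA Ala — nonsynonymous.
Codon 9: GCA Ala / GCA Ala — identical.
Synonymous differences: 2.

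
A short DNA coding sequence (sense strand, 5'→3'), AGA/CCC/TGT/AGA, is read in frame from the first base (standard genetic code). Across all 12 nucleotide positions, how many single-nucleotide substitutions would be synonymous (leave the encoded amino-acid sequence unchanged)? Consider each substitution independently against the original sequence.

8

Codon 1 (AGA, Arg): 2 synonymous substitutions.
Codon 2 (CCC, Pro): 3 synonymous substitutions.
Codon 3 (TGT, Cys): 1 synonymous substitution.
Codon 4 (AGA, Arg): 2 synonymous substitutions.
Total: 2 + 3 + 1 + 2 = 8.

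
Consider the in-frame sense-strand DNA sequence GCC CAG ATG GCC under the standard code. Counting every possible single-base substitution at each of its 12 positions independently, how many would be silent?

Codon 1 (GCC, Ala): 3 synonymous substitutions.
Codon 2 (CAG, Gln): 1 synonymous substitution.
Codon 3 (ATG, Met): 0 synonymous substitutions.
Codon 4 (GCC, Ala): 3 synonymous substitutions.
Total: 3 + 1 + 0 + 3 = 7.

7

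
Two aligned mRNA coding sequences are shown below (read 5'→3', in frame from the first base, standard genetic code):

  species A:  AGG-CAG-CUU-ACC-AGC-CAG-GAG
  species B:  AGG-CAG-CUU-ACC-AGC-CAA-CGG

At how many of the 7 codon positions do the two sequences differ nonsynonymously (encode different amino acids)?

Codon 1: AGG Arg / AGG Arg — identical.
Codon 2: CAG Gln / CAG Gln — identical.
Codon 3: CUU Leu / CUU Leu — identical.
Codon 4: ACC Thr / ACC Thr — identical.
Codon 5: AGC Ser / AGC Ser — identical.
Codon 6: CAG Gln / CAA Gln — synonymous.
Codon 7: GAG Glu / CGG Arg — nonsynonymous.
Nonsynonymous differences: 1.

1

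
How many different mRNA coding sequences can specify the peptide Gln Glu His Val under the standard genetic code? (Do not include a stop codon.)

Gln: 2 codons.
Glu: 2 codons.
His: 2 codons.
Val: 4 codons.
2 × 2 × 2 × 4 = 32.

32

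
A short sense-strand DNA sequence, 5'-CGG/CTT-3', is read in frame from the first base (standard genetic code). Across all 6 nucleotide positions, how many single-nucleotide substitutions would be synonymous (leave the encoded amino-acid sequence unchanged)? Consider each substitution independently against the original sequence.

Codon 1 (CGG, Arg): 4 synonymous substitutions.
Codon 2 (CTT, Leu): 3 synonymous substitutions.
Total: 4 + 3 = 7.

7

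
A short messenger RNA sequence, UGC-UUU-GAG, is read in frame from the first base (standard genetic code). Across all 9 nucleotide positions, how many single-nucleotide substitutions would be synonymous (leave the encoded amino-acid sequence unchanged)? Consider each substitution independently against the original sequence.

3

Codon 1 (UGC, Cys): 1 synonymous substitution.
Codon 2 (UUU, Phe): 1 synonymous substitution.
Codon 3 (GAG, Glu): 1 synonymous substitution.
Total: 1 + 1 + 1 = 3.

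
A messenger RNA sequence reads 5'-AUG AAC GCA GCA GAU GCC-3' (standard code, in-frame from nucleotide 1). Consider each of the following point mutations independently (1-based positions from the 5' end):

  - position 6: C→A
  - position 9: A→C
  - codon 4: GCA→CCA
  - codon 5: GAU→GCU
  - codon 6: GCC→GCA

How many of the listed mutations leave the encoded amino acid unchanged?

2

Codon 2: AAC (Asn) → AAA (Lys) — missense.
Codon 3: GCA (Ala) → GCC (Ala) — synonymous.
Codon 4: GCA (Ala) → CCA (Pro) — missense.
Codon 5: GAU (Asp) → GCU (Ala) — missense.
Codon 6: GCC (Ala) → GCA (Ala) — synonymous.
Synonymous: 2 of 5.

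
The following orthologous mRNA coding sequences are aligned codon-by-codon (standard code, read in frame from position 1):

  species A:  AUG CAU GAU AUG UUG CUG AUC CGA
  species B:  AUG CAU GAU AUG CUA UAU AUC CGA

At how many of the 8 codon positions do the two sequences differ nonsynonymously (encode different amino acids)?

1

Codon 1: AUG Met / AUG Met — identical.
Codon 2: CAU His / CAU His — identical.
Codon 3: GAU Asp / GAU Asp — identical.
Codon 4: AUG Met / AUG Met — identical.
Codon 5: UUG Leu / CUA Leu — synonymous.
Codon 6: CUG Leu / UAU Tyr — nonsynonymous.
Codon 7: AUC Ile / AUC Ile — identical.
Codon 8: CGA Arg / CGA Arg — identical.
Nonsynonymous differences: 1.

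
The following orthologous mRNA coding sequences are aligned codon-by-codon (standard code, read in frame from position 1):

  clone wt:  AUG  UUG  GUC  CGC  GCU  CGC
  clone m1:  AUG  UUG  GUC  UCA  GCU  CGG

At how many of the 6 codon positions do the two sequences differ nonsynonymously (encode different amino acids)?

Codon 1: AUG Met / AUG Met — identical.
Codon 2: UUG Leu / UUG Leu — identical.
Codon 3: GUC Val / GUC Val — identical.
Codon 4: CGC Arg / UCA Ser — nonsynonymous.
Codon 5: GCU Ala / GCU Ala — identical.
Codon 6: CGC Arg / CGG Arg — synonymous.
Nonsynonymous differences: 1.

1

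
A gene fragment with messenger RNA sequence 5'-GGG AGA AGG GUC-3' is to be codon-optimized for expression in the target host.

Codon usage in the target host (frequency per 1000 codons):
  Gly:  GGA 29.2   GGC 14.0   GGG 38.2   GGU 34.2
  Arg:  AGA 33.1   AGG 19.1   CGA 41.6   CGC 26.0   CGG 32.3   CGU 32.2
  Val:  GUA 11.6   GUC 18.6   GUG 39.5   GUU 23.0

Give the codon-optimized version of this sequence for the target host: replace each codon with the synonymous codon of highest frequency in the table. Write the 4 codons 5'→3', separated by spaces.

Codon 1 (Gly): best is GGG at 38.2.
Codon 2 (Arg): best is CGA at 41.6.
Codon 3 (Arg): best is CGA at 41.6.
Codon 4 (Val): best is GUG at 39.5.

GGG CGA CGA GUG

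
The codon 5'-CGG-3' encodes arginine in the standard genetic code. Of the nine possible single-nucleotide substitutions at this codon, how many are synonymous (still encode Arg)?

Position 1: AGG → 1 synonymous.
Position 2: none → 0 synonymous.
Position 3: CGT, CGC, CGA → 3 synonymous.
Total: 1 + 0 + 3 = 4.

4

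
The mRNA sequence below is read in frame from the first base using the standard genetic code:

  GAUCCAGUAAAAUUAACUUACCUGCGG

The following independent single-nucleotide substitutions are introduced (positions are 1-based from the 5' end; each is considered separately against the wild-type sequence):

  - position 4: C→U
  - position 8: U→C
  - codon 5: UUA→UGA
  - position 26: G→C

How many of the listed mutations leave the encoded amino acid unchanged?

0

Codon 2: CCA (Pro) → UCA (Ser) — missense.
Codon 3: GUA (Val) → GCA (Ala) — missense.
Codon 5: UUA (Leu) → UGA (Stop) — nonsense.
Codon 9: CGG (Arg) → CCG (Pro) — missense.
Synonymous: 0 of 4.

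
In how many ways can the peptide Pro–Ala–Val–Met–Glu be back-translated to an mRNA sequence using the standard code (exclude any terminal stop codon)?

128

Pro: 4 codons.
Ala: 4 codons.
Val: 4 codons.
Met: 1 codon.
Glu: 2 codons.
4 × 4 × 4 × 1 × 2 = 128.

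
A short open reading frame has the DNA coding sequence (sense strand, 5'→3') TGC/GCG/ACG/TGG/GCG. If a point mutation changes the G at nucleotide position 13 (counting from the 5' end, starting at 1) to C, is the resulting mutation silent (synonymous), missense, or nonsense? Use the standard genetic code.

Position 13 falls in codon 5: GCG → Ala.
After the substitution the codon is CCG → Pro.
Ala ≠ Pro, so this is a missense mutation.

missense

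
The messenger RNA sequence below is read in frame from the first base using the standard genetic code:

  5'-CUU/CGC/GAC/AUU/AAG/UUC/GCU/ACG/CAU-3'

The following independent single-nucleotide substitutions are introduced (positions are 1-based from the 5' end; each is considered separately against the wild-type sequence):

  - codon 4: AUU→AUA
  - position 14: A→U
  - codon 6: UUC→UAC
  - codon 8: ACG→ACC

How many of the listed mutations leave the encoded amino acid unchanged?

Codon 4: AUU (Ile) → AUA (Ile) — synonymous.
Codon 5: AAG (Lys) → AUG (Met) — missense.
Codon 6: UUC (Phe) → UAC (Tyr) — missense.
Codon 8: ACG (Thr) → ACC (Thr) — synonymous.
Synonymous: 2 of 4.

2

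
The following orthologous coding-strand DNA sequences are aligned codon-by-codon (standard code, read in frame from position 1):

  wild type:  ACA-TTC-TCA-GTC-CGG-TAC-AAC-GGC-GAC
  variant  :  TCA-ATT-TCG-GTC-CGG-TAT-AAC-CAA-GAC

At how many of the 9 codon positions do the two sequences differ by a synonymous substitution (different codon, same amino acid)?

Codon 1: ACA Thr / TCA Ser — nonsynonymous.
Codon 2: TTC Phe / ATT Ile — nonsynonymous.
Codon 3: TCA Ser / TCG Ser — synonymous.
Codon 4: GTC Val / GTC Val — identical.
Codon 5: CGG Arg / CGG Arg — identical.
Codon 6: TAC Tyr / TAT Tyr — synonymous.
Codon 7: AAC Asn / AAC Asn — identical.
Codon 8: GGC Gly / CAA Gln — nonsynonymous.
Codon 9: GAC Asp / GAC Asp — identical.
Synonymous differences: 2.

2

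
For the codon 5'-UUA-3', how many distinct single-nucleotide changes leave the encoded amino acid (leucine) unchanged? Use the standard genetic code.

2

Position 1: CUA → 1 synonymous.
Position 2: none → 0 synonymous.
Position 3: UUG → 1 synonymous.
Total: 1 + 0 + 1 = 2.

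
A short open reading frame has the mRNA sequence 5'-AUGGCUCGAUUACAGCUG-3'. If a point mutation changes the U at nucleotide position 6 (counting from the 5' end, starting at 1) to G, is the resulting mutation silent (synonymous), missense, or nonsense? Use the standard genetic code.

Position 6 falls in codon 2: GCU → Ala.
After the substitution the codon is GCG → Ala.
Both encode Ala, so the change is synonymous.

silent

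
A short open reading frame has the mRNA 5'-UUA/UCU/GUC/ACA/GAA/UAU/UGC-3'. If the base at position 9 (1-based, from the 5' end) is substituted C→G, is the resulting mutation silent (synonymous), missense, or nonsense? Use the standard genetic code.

silent

Position 9 falls in codon 3: GUC → Val.
After the substitution the codon is GUG → Val.
Both encode Val, so the change is synonymous.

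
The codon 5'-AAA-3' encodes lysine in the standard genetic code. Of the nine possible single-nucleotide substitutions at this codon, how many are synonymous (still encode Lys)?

Position 1: none → 0 synonymous.
Position 2: none → 0 synonymous.
Position 3: AAG → 1 synonymous.
Total: 0 + 0 + 1 = 1.

1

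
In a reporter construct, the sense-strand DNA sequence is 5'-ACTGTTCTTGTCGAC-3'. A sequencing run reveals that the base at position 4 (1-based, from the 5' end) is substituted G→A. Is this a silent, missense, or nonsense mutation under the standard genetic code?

Position 4 falls in codon 2: GTT → Val.
After the substitution the codon is ATT → Ile.
Val ≠ Ile, so this is a missense mutation.

missense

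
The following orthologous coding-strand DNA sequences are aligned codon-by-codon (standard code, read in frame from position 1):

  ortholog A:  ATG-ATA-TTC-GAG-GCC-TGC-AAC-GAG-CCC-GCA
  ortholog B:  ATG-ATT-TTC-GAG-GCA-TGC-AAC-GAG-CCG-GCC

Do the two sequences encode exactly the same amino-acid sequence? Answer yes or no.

Codon 1: ATG Met / ATG Met — identical.
Codon 2: ATA Ile / ATT Ile — synonymous.
Codon 3: TTC Phe / TTC Phe — identical.
Codon 4: GAG Glu / GAG Glu — identical.
Codon 5: GCC Ala / GCA Ala — synonymous.
Codon 6: TGC Cys / TGC Cys — identical.
Codon 7: AAC Asn / AAC Asn — identical.
Codon 8: GAG Glu / GAG Glu — identical.
Codon 9: CCC Pro / CCG Pro — synonymous.
Codon 10: GCA Ala / GCC Ala — synonymous.
Nonsynonymous differences: 0 → same protein.

yes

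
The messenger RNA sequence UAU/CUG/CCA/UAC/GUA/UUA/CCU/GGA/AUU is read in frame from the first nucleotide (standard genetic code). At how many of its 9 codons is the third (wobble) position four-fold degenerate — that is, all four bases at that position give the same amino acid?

5

Codon 1 UAU (Tyr): third position 2-fold.
Codon 2 CUG (Leu): third position 4-fold.
Codon 3 CCA (Pro): third position 4-fold.
Codon 4 UAC (Tyr): third position 2-fold.
Codon 5 GUA (Val): third position 4-fold.
Codon 6 UUA (Leu): third position 2-fold.
Codon 7 CCU (Pro): third position 4-fold.
Codon 8 GGA (Gly): third position 4-fold.
Codon 9 AUU (Ile): third position 3-fold.
Four-fold degenerate third positions: 5.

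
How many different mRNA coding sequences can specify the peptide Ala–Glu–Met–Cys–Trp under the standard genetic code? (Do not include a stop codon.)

16

Ala: 4 codons.
Glu: 2 codons.
Met: 1 codon.
Cys: 2 codons.
Trp: 1 codon.
4 × 2 × 1 × 2 × 1 = 16.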